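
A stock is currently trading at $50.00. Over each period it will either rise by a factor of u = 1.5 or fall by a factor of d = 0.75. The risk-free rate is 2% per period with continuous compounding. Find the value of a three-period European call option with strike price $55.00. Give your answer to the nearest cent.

Risk-neutral probability p = (e^0.02 − 0.75)/(1.5 − 0.75) = 0.2702/0.7500 = 0.3603
Terminal stock prices: S_uuu = 168.8, S_uud = 84.38, S_udd = 42.19, S_ddd = 21.09
Terminal payoffs (S − K): max(113.8, 0) = 113.8, max(29.38, 0) = 29.38, max(-12.81, 0) = 0, max(-33.91, 0) = 0
Node uu (S = 112.5): V_uu = e^(−0.02)·[0.3603·113.7500 + 0.6397·29.3750] = 58.5891
Node ud (S = 56.25): V_ud = e^(−0.02)·[0.3603·29.3750 + 0.6397·0.0000] = 10.3733
Node dd (S = 28.12): V_dd = e^(−0.02)·[0.3603·0.0000 + 0.6397·0.0000] = 0.0000
Node u (S = 75): V_u = e^(−0.02)·[0.3603·58.5891 + 0.6397·10.3733] = 27.1946
Node d (S = 37.5): V_d = e^(−0.02)·[0.3603·10.3733 + 0.6397·0.0000] = 3.6632
Node 0 (S = 50): V_0 = e^(−0.02)·[0.3603·27.1946 + 0.6397·3.6632] = 11.9004

$11.90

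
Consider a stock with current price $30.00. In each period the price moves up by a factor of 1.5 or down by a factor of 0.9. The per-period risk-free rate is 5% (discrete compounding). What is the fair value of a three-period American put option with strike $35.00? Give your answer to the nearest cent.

Risk-neutral probability p = (1 + 0.05 − 0.9)/(1.5 − 0.9) = 0.1500/0.6000 = 0.2500
Terminal stock prices: S_uuu = 101.2, S_uud = 60.75, S_udd = 36.45, S_ddd = 21.87
Terminal payoffs (K − S): max(-66.25, 0) = 0, max(-25.75, 0) = 0, max(-1.45, 0) = 0, max(13.13, 0) = 13.13
Node uu (S = 67.5): continuation = 1/1.05·[0.2500·0.0000 + 0.7500·0.0000] = 0.0000; exercise value = 0.0000 ≤ continuation, so V_uu = 0.0000
Node ud (S = 40.5): continuation = 1/1.05·[0.2500·0.0000 + 0.7500·0.0000] = 0.0000; exercise value = 0.0000 ≤ continuation, so V_ud = 0.0000
Node dd (S = 24.3): continuation = 1/1.05·[0.2500·0.0000 + 0.7500·13.1300] = 9.3786; exercise value = 10.7000 > continuation, so V_dd = 10.7000 (exercise)
Node u (S = 45): continuation = 1/1.05·[0.2500·0.0000 + 0.7500·0.0000] = 0.0000; exercise value = 0.0000 ≤ continuation, so V_u = 0.0000
Node d (S = 27): continuation = 1/1.05·[0.2500·0.0000 + 0.7500·10.7000] = 7.6429; exercise value = 8.0000 > continuation, so V_d = 8.0000 (exercise)
Node 0 (S = 30): continuation = 1/1.05·[0.2500·0.0000 + 0.7500·8.0000] = 5.7143; exercise value = 5.0000 ≤ continuation, so V_0 = 5.7143

$5.71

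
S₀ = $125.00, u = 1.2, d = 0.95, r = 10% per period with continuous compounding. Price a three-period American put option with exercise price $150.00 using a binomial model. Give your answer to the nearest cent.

Risk-neutral probability p = (e^0.1 − 0.95)/(1.2 − 0.95) = 0.1552/0.2500 = 0.6207
Terminal stock prices: S_uuu = 216, S_uud = 171, S_udd = 135.4, S_ddd = 107.2
Terminal payoffs (K − S): max(-66, 0) = 0, max(-21, 0) = 0, max(14.62, 0) = 14.62, max(42.83, 0) = 42.83
Node uu (S = 180): continuation = e^(−0.1)·[0.6207·0.0000 + 0.3793·0.0000] = 0.0000; exercise value = 0.0000 ≤ continuation, so V_uu = 0.0000
Node ud (S = 142.5): continuation = e^(−0.1)·[0.6207·0.0000 + 0.3793·14.6250] = 5.0196; exercise value = 7.5000 > continuation, so V_ud = 7.5000 (exercise)
Node dd (S = 112.8): continuation = e^(−0.1)·[0.6207·14.6250 + 0.3793·42.8281] = 22.9131; exercise value = 37.1875 > continuation, so V_dd = 37.1875 (exercise)
Node u (S = 150): continuation = e^(−0.1)·[0.6207·0.0000 + 0.3793·7.5000] = 2.5741; exercise value = 0.0000 ≤ continuation, so V_u = 2.5741
Node d (S = 118.8): continuation = e^(−0.1)·[0.6207·7.5000 + 0.3793·37.1875] = 16.9756; exercise value = 31.2500 > continuation, so V_d = 31.2500 (exercise)
Node 0 (S = 125): continuation = e^(−0.1)·[0.6207·2.5741 + 0.3793·31.2500] = 12.1713; exercise value = 25.0000 > continuation, so V_0 = 25.0000 (exercise)

$25.00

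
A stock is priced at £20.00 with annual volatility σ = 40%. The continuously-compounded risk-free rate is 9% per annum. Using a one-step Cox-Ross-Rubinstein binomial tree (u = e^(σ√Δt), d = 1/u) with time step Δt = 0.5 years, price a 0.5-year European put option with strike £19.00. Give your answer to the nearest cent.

£1.84

CRR parameters: u = e^(σ√Δt) = e^(0.4·√0.5) = 1.3269, d = 1/u = 0.7536
Per-period rate: rΔt = 0.09·0.5 = 0.045, so R = e^0.045 = 1.0460
Risk-neutral probability p = (e^0.045 − 0.7536)/(1.3269 − 0.7536) = 0.2924/0.5733 = 0.5100
Terminal stock prices: S_u = 26.54, S_d = 15.07
Terminal payoffs (K − S): max(-7.538, 0) = 0, max(3.927, 0) = 3.927
Node 0 (S = 20): V_0 = e^(−0.045)·[0.5100·0.0000 + 0.4900·3.9272] = 1.8395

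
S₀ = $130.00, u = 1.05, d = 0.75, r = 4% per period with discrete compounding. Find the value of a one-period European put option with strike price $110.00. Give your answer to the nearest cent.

$0.40

Risk-neutral probability p = (1 + 0.04 − 0.75)/(1.05 − 0.75) = 0.2900/0.3000 = 0.9667
Terminal stock prices: S_u = 136.5, S_d = 97.5
Terminal payoffs (K − S): max(-26.5, 0) = 0, max(12.5, 0) = 12.5
Node 0 (S = 130): V_0 = 1/1.04·[0.9667·0.0000 + 0.0333·12.5000] = 0.4006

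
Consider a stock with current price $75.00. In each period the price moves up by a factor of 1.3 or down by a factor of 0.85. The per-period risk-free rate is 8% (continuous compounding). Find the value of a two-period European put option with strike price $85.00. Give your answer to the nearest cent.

$6.99

Risk-neutral probability p = (e^0.08 − 0.85)/(1.3 − 0.85) = 0.2333/0.4500 = 0.5184
Terminal stock prices: S_uu = 126.8, S_ud = 82.88, S_dd = 54.19
Terminal payoffs (K − S): max(-41.75, 0) = 0, max(2.125, 0) = 2.125, max(30.81, 0) = 30.81
Node u (S = 97.5): V_u = e^(−0.08)·[0.5184·0.0000 + 0.4816·2.1250] = 0.9447
Node d (S = 63.75): V_d = e^(−0.08)·[0.5184·2.1250 + 0.4816·30.8125] = 14.7149
Node 0 (S = 75): V_0 = e^(−0.08)·[0.5184·0.9447 + 0.4816·14.7149] = 6.9937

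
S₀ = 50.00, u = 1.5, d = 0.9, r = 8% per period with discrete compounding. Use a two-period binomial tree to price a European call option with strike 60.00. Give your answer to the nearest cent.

Risk-neutral probability p = (1 + 0.08 − 0.9)/(1.5 − 0.9) = 0.1800/0.6000 = 0.3000
Terminal stock prices: S_uu = 112.5, S_ud = 67.5, S_dd = 40.5
Terminal payoffs (S − K): max(52.5, 0) = 52.5, max(7.5, 0) = 7.5, max(-19.5, 0) = 0
Node u (S = 75): V_u = 1/1.08·[0.3000·52.5000 + 0.7000·7.5000] = 19.4444
Node d (S = 45): V_d = 1/1.08·[0.3000·7.5000 + 0.7000·0.0000] = 2.0833
Node 0 (S = 50): V_0 = 1/1.08·[0.3000·19.4444 + 0.7000·2.0833] = 6.7515

6.75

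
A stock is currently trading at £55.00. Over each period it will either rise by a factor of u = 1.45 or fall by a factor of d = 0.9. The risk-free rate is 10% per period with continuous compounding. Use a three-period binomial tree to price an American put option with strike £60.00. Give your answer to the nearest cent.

Risk-neutral probability p = (e^0.1 − 0.9)/(1.45 − 0.9) = 0.2052/0.5500 = 0.3730
Terminal stock prices: S_uuu = 167.7, S_uud = 104.1, S_udd = 64.6, S_ddd = 40.1
Terminal payoffs (K − S): max(-107.7, 0) = 0, max(-44.07, 0) = 0, max(-4.598, 0) = 0, max(19.9, 0) = 19.9
Node uu (S = 115.6): continuation = e^(−0.1)·[0.3730·0.0000 + 0.6270·0.0000] = 0.0000; exercise value = 0.0000 ≤ continuation, so V_uu = 0.0000
Node ud (S = 71.78): continuation = e^(−0.1)·[0.3730·0.0000 + 0.6270·0.0000] = 0.0000; exercise value = 0.0000 ≤ continuation, so V_ud = 0.0000
Node dd (S = 44.55): continuation = e^(−0.1)·[0.3730·0.0000 + 0.6270·19.9050] = 11.2921; exercise value = 15.4500 > continuation, so V_dd = 15.4500 (exercise)
Node u (S = 79.75): continuation = e^(−0.1)·[0.3730·0.0000 + 0.6270·0.0000] = 0.0000; exercise value = 0.0000 ≤ continuation, so V_u = 0.0000
Node d (S = 49.5): continuation = e^(−0.1)·[0.3730·0.0000 + 0.6270·15.4500] = 8.7648; exercise value = 10.5000 > continuation, so V_d = 10.5000 (exercise)
Node 0 (S = 55): continuation = e^(−0.1)·[0.3730·0.0000 + 0.6270·10.5000] = 5.9566; exercise value = 5.0000 ≤ continuation, so V_0 = 5.9566

£5.96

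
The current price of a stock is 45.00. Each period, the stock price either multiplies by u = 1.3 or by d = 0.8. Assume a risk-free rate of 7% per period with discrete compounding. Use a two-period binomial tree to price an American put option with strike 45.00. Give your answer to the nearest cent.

3.87

Risk-neutral probability p = (1 + 0.07 − 0.8)/(1.3 − 0.8) = 0.2700/0.5000 = 0.5400
Terminal stock prices: S_uu = 76.05, S_ud = 46.8, S_dd = 28.8
Terminal payoffs (K − S): max(-31.05, 0) = 0, max(-1.8, 0) = 0, max(16.2, 0) = 16.2
Node u (S = 58.5): continuation = 1/1.07·[0.5400·0.0000 + 0.4600·0.0000] = 0.0000; exercise value = 0.0000 ≤ continuation, so V_u = 0.0000
Node d (S = 36): continuation = 1/1.07·[0.5400·0.0000 + 0.4600·16.2000] = 6.9645; exercise value = 9.0000 > continuation, so V_d = 9.0000 (exercise)
Node 0 (S = 45): continuation = 1/1.07·[0.5400·0.0000 + 0.4600·9.0000] = 3.8692; exercise value = 0.0000 ≤ continuation, so V_0 = 3.8692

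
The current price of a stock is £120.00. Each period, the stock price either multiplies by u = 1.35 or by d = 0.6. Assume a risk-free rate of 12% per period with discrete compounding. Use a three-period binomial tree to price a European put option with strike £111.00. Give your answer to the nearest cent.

£9.08

Risk-neutral probability p = (1 + 0.12 − 0.6)/(1.35 − 0.6) = 0.5200/0.7500 = 0.6933
Terminal stock prices: S_uuu = 295.2, S_uud = 131.2, S_udd = 58.32, S_ddd = 25.92
Terminal payoffs (K − S): max(-184.2, 0) = 0, max(-20.22, 0) = 0, max(52.68, 0) = 52.68, max(85.08, 0) = 85.08
Node uu (S = 218.7): V_uu = 1/1.12·[0.6933·0.0000 + 0.3067·0.0000] = 0.0000
Node ud (S = 97.2): V_ud = 1/1.12·[0.6933·0.0000 + 0.3067·52.6800] = 14.4243
Node dd (S = 43.2): V_dd = 1/1.12·[0.6933·52.6800 + 0.3067·85.0800] = 55.9071
Node u (S = 162): V_u = 1/1.12·[0.6933·0.0000 + 0.3067·14.4243] = 3.9495
Node d (S = 72): V_d = 1/1.12·[0.6933·14.4243 + 0.3067·55.9071] = 24.2372
Node 0 (S = 120): V_0 = 1/1.12·[0.6933·3.9495 + 0.3067·24.2372] = 9.0813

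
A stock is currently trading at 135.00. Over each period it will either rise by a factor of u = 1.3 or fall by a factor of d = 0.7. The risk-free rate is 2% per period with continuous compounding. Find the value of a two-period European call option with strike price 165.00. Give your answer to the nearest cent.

17.28

Risk-neutral probability p = (e^0.02 − 0.7)/(1.3 − 0.7) = 0.3202/0.6000 = 0.5337
Terminal stock prices: S_uu = 228.2, S_ud = 122.8, S_dd = 66.15
Terminal payoffs (S − K): max(63.15, 0) = 63.15, max(-42.15, 0) = 0, max(-98.85, 0) = 0
Node u (S = 175.5): V_u = e^(−0.02)·[0.5337·63.1500 + 0.4663·0.0000] = 33.0339
Node d (S = 94.5): V_d = e^(−0.02)·[0.5337·0.0000 + 0.4663·0.0000] = 0.0000
Node 0 (S = 135): V_0 = e^(−0.02)·[0.5337·33.0339 + 0.4663·0.0000] = 17.2801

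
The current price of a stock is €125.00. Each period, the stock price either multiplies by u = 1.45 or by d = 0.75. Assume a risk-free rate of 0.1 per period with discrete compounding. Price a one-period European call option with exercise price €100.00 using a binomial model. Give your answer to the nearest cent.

Risk-neutral probability p = (1 + 0.1 − 0.75)/(1.45 − 0.75) = 0.3500/0.7000 = 0.5000
Terminal stock prices: S_u = 181.2, S_d = 93.75
Terminal payoffs (S − K): max(81.25, 0) = 81.25, max(-6.25, 0) = 0
Node 0 (S = 125): V_0 = 1/1.1·[0.5000·81.2500 + 0.5000·0.0000] = 36.9318

€36.93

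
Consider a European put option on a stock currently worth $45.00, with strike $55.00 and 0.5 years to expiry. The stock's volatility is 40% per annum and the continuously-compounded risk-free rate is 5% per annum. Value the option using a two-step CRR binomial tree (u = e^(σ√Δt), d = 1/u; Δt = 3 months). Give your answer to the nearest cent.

$11.38

CRR parameters: u = e^(σ√Δt) = e^(0.4·√0.25) = 1.2214, d = 1/u = 0.8187
Per-period rate: rΔt = 0.05·0.25 = 0.0125, so R = e^0.0125 = 1.0126
Risk-neutral probability p = (e^0.0125 − 0.8187)/(1.2214 − 0.8187) = 0.1938/0.4027 = 0.4814
Terminal stock prices: S_uu = 67.13, S_ud = 45, S_dd = 30.16
Terminal payoffs (K − S): max(-12.13, 0) = 0, max(10, 0) = 10, max(24.84, 0) = 24.84
Node u (S = 54.96): V_u = e^(−0.0125)·[0.4814·0.0000 + 0.5186·10.0000] = 5.1215
Node d (S = 36.84): V_d = e^(−0.0125)·[0.4814·10.0000 + 0.5186·24.8356] = 17.4739
Node 0 (S = 45): V_0 = e^(−0.0125)·[0.4814·5.1215 + 0.5186·17.4739] = 11.3842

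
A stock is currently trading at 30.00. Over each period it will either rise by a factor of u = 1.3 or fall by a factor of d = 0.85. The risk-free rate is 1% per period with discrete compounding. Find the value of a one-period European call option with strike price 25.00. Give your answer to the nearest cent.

5.25

Risk-neutral probability p = (1 + 0.01 − 0.85)/(1.3 − 0.85) = 0.1600/0.4500 = 0.3556
Terminal stock prices: S_u = 39, S_d = 25.5
Terminal payoffs (S − K): max(14, 0) = 14, max(0.5, 0) = 0.5
Node 0 (S = 30): V_0 = 1/1.01·[0.3556·14.0000 + 0.6444·0.5000] = 5.2475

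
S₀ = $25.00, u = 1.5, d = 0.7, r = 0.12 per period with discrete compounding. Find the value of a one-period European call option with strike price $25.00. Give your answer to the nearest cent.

Risk-neutral probability p = (1 + 0.12 − 0.7)/(1.5 − 0.7) = 0.4200/0.8000 = 0.5250
Terminal stock prices: S_u = 37.5, S_d = 17.5
Terminal payoffs (S − K): max(12.5, 0) = 12.5, max(-7.5, 0) = 0
Node 0 (S = 25): V_0 = 1/1.12·[0.5250·12.5000 + 0.4750·0.0000] = 5.8594

$5.86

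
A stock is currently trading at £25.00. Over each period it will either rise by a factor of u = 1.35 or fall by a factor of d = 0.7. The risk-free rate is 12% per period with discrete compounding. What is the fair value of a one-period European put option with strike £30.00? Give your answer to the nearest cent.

£3.95

Risk-neutral probability p = (1 + 0.12 − 0.7)/(1.35 − 0.7) = 0.4200/0.6500 = 0.6462
Terminal stock prices: S_u = 33.75, S_d = 17.5
Terminal payoffs (K − S): max(-3.75, 0) = 0, max(12.5, 0) = 12.5
Node 0 (S = 25): V_0 = 1/1.12·[0.6462·0.0000 + 0.3538·12.5000] = 3.9492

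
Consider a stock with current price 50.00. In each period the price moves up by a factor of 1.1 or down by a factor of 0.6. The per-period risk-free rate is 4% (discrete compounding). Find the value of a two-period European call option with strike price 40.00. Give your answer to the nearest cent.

Risk-neutral probability p = (1 + 0.04 − 0.6)/(1.1 − 0.6) = 0.4400/0.5000 = 0.8800
Terminal stock prices: S_uu = 60.5, S_ud = 33, S_dd = 18
Terminal payoffs (S − K): max(20.5, 0) = 20.5, max(-7, 0) = 0, max(-22, 0) = 0
Node u (S = 55): V_u = 1/1.04·[0.8800·20.5000 + 0.1200·0.0000] = 17.3462
Node d (S = 30): V_d = 1/1.04·[0.8800·0.0000 + 0.1200·0.0000] = 0.0000
Node 0 (S = 50): V_0 = 1/1.04·[0.8800·17.3462 + 0.1200·0.0000] = 14.6775

14.68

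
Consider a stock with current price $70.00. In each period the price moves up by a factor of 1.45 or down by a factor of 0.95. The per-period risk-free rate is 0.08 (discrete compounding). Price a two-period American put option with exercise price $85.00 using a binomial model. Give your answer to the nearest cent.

$15.00

Risk-neutral probability p = (1 + 0.08 − 0.95)/(1.45 − 0.95) = 0.1300/0.5000 = 0.2600
Terminal stock prices: S_uu = 147.2, S_ud = 96.42, S_dd = 63.17
Terminal payoffs (K − S): max(-62.18, 0) = 0, max(-11.42, 0) = 0, max(21.83, 0) = 21.83
Node u (S = 101.5): continuation = 1/1.08·[0.2600·0.0000 + 0.7400·0.0000] = 0.0000; exercise value = 0.0000 ≤ continuation, so V_u = 0.0000
Node d (S = 66.5): continuation = 1/1.08·[0.2600·0.0000 + 0.7400·21.8250] = 14.9542; exercise value = 18.5000 > continuation, so V_d = 18.5000 (exercise)
Node 0 (S = 70): continuation = 1/1.08·[0.2600·0.0000 + 0.7400·18.5000] = 12.6759; exercise value = 15.0000 > continuation, so V_0 = 15.0000 (exercise)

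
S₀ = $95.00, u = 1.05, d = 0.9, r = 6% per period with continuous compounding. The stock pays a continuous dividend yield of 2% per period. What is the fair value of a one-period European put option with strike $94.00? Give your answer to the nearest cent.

Per-period risk-free factor R = e^0.06 = 1.0618; dividend-adjusted growth = e^(0.06−0.02) = 1.0408.
Risk-neutral probability p = (1.0408 − 0.9)/(1.05 − 0.9) = 0.1408/0.1500 = 0.9387
Terminal stock prices: S_u = 99.75, S_d = 85.5
Terminal payoffs (K − S): max(-5.75, 0) = 0, max(8.5, 0) = 8.5
Node 0 (S = 95): V_0 = e^(−0.06)·[0.9387·0.0000 + 0.0613·8.5000] = 0.4904

$0.49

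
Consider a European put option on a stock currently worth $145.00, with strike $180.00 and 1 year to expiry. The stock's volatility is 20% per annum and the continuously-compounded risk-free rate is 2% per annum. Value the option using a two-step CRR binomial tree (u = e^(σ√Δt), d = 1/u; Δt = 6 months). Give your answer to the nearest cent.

CRR parameters: u = e^(σ√Δt) = e^(0.2·√0.5) = 1.1519, d = 1/u = 0.8681
Per-period rate: rΔt = 0.02·0.5 = 0.01, so R = e^0.01 = 1.0101
Risk-neutral probability p = (e^0.01 − 0.8681)/(1.1519 − 0.8681) = 0.1419/0.2838 = 0.5001
Terminal stock prices: S_uu = 192.4, S_ud = 145, S_dd = 109.3
Terminal payoffs (K − S): max(-12.4, 0) = 0, max(35, 0) = 35, max(70.72, 0) = 70.72
Node u (S = 167): V_u = e^(−0.01)·[0.5001·0.0000 + 0.4999·35.0000] = 17.3218
Node d (S = 125.9): V_d = e^(−0.01)·[0.5001·35.0000 + 0.4999·70.7224] = 52.3311
Node 0 (S = 145): V_0 = e^(−0.01)·[0.5001·17.3218 + 0.4999·52.3311] = 34.4758

$34.48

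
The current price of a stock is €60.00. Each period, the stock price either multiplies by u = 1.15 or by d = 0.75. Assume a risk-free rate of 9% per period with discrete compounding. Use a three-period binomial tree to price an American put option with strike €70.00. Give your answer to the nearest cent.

€10.00

Risk-neutral probability p = (1 + 0.09 − 0.75)/(1.15 − 0.75) = 0.3400/0.4000 = 0.8500
Terminal stock prices: S_uuu = 91.25, S_uud = 59.51, S_udd = 38.81, S_ddd = 25.31
Terminal payoffs (K − S): max(-21.25, 0) = 0, max(10.49, 0) = 10.49, max(31.19, 0) = 31.19, max(44.69, 0) = 44.69
Node uu (S = 79.35): continuation = 1/1.09·[0.8500·0.0000 + 0.1500·10.4875] = 1.4432; exercise value = 0.0000 ≤ continuation, so V_uu = 1.4432
Node ud (S = 51.75): continuation = 1/1.09·[0.8500·10.4875 + 0.1500·31.1875] = 12.4702; exercise value = 18.2500 > continuation, so V_ud = 18.2500 (exercise)
Node dd (S = 33.75): continuation = 1/1.09·[0.8500·31.1875 + 0.1500·44.6875] = 30.4702; exercise value = 36.2500 > continuation, so V_dd = 36.2500 (exercise)
Node u (S = 69): continuation = 1/1.09·[0.8500·1.4432 + 0.1500·18.2500] = 3.6369; exercise value = 1.0000 ≤ continuation, so V_u = 3.6369
Node d (S = 45): continuation = 1/1.09·[0.8500·18.2500 + 0.1500·36.2500] = 19.2202; exercise value = 25.0000 > continuation, so V_d = 25.0000 (exercise)
Node 0 (S = 60): continuation = 1/1.09·[0.8500·3.6369 + 0.1500·25.0000] = 6.2765; exercise value = 10.0000 > continuation, so V_0 = 10.0000 (exercise)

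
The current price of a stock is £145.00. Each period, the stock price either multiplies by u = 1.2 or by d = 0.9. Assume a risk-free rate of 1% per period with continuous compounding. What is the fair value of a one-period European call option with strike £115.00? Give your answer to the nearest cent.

Risk-neutral probability p = (e^0.01 − 0.9)/(1.2 − 0.9) = 0.1101/0.3000 = 0.3668
Terminal stock prices: S_u = 174, S_d = 130.5
Terminal payoffs (S − K): max(59, 0) = 59, max(15.5, 0) = 15.5
Node 0 (S = 145): V_0 = e^(−0.01)·[0.3668·59.0000 + 0.6332·15.5000] = 31.1443

£31.14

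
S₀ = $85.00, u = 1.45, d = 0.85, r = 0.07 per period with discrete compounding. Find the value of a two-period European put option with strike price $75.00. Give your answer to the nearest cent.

$4.76

Risk-neutral probability p = (1 + 0.07 − 0.85)/(1.45 − 0.85) = 0.2200/0.6000 = 0.3667
Terminal stock prices: S_uu = 178.7, S_ud = 104.8, S_dd = 61.41
Terminal payoffs (K − S): max(-103.7, 0) = 0, max(-29.76, 0) = 0, max(13.59, 0) = 13.59
Node u (S = 123.2): V_u = 1/1.07·[0.3667·0.0000 + 0.6333·0.0000] = 0.0000
Node d (S = 72.25): V_d = 1/1.07·[0.3667·0.0000 + 0.6333·13.5875] = 8.0424
Node 0 (S = 85): V_0 = 1/1.07·[0.3667·0.0000 + 0.6333·8.0424] = 4.7603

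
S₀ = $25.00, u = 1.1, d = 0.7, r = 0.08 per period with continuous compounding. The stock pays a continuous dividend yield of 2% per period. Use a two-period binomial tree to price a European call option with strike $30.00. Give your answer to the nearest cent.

Per-period risk-free factor R = e^0.08 = 1.0833; dividend-adjusted growth = e^(0.08−0.02) = 1.0618.
Risk-neutral probability p = (1.0618 − 0.7)/(1.1 − 0.7) = 0.3618/0.4000 = 0.9046
Terminal stock prices: S_uu = 30.25, S_ud = 19.25, S_dd = 12.25
Terminal payoffs (S − K): max(0.25, 0) = 0.25, max(-10.75, 0) = 0, max(-17.75, 0) = 0
Node u (S = 27.5): V_u = e^(−0.08)·[0.9046·0.2500 + 0.0954·0.0000] = 0.2088
Node d (S = 17.5): V_d = e^(−0.08)·[0.9046·0.0000 + 0.0954·0.0000] = 0.0000
Node 0 (S = 25): V_0 = e^(−0.08)·[0.9046·0.2088 + 0.0954·0.0000] = 0.1743

$0.17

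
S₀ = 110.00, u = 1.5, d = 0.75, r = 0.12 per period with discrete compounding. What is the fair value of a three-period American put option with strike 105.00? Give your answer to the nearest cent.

11.28

Risk-neutral probability p = (1 + 0.12 − 0.75)/(1.5 − 0.75) = 0.3700/0.7500 = 0.4933
Terminal stock prices: S_uuu = 371.2, S_uud = 185.6, S_udd = 92.81, S_ddd = 46.41
Terminal payoffs (K − S): max(-266.2, 0) = 0, max(-80.62, 0) = 0, max(12.19, 0) = 12.19, max(58.59, 0) = 58.59
Node uu (S = 247.5): continuation = 1/1.12·[0.4933·0.0000 + 0.5067·0.0000] = 0.0000; exercise value = 0.0000 ≤ continuation, so V_uu = 0.0000
Node ud (S = 123.8): continuation = 1/1.12·[0.4933·0.0000 + 0.5067·12.1875] = 5.5134; exercise value = 0.0000 ≤ continuation, so V_ud = 5.5134
Node dd (S = 61.88): continuation = 1/1.12·[0.4933·12.1875 + 0.5067·58.5938] = 31.8750; exercise value = 43.1250 > continuation, so V_dd = 43.1250 (exercise)
Node u (S = 165): continuation = 1/1.12·[0.4933·0.0000 + 0.5067·5.5134] = 2.4942; exercise value = 0.0000 ≤ continuation, so V_u = 2.4942
Node d (S = 82.5): continuation = 1/1.12·[0.4933·5.5134 + 0.5067·43.1250] = 21.9374; exercise value = 22.5000 > continuation, so V_d = 22.5000 (exercise)
Node 0 (S = 110): continuation = 1/1.12·[0.4933·2.4942 + 0.5067·22.5000] = 11.2772; exercise value = 0.0000 ≤ continuation, so V_0 = 11.2772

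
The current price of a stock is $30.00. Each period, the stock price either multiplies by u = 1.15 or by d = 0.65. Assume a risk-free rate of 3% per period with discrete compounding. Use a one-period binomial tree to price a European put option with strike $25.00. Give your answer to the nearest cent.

$1.28

Risk-neutral probability p = (1 + 0.03 − 0.65)/(1.15 − 0.65) = 0.3800/0.5000 = 0.7600
Terminal stock prices: S_u = 34.5, S_d = 19.5
Terminal payoffs (K − S): max(-9.5, 0) = 0, max(5.5, 0) = 5.5
Node 0 (S = 30): V_0 = 1/1.03·[0.7600·0.0000 + 0.2400·5.5000] = 1.2816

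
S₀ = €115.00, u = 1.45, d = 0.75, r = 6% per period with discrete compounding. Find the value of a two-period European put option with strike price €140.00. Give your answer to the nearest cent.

Risk-neutral probability p = (1 + 0.06 − 0.75)/(1.45 − 0.75) = 0.3100/0.7000 = 0.4429
Terminal stock prices: S_uu = 241.8, S_ud = 125.1, S_dd = 64.69
Terminal payoffs (K − S): max(-101.8, 0) = 0, max(14.94, 0) = 14.94, max(75.31, 0) = 75.31
Node u (S = 166.8): V_u = 1/1.06·[0.4429·0.0000 + 0.5571·14.9375] = 7.8512
Node d (S = 86.25): V_d = 1/1.06·[0.4429·14.9375 + 0.5571·75.3125] = 45.8255
Node 0 (S = 115): V_0 = 1/1.06·[0.4429·7.8512 + 0.5571·45.8255] = 27.3663

€27.37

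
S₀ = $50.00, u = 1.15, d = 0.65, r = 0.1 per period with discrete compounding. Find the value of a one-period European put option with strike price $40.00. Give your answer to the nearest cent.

$0.68

Risk-neutral probability p = (1 + 0.1 − 0.65)/(1.15 − 0.65) = 0.4500/0.5000 = 0.9000
Terminal stock prices: S_u = 57.5, S_d = 32.5
Terminal payoffs (K − S): max(-17.5, 0) = 0, max(7.5, 0) = 7.5
Node 0 (S = 50): V_0 = 1/1.1·[0.9000·0.0000 + 0.1000·7.5000] = 0.6818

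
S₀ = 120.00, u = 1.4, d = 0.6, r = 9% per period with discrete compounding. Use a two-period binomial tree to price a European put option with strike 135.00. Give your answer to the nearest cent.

Risk-neutral probability p = (1 + 0.09 − 0.6)/(1.4 − 0.6) = 0.4900/0.8000 = 0.6125
Terminal stock prices: S_uu = 235.2, S_ud = 100.8, S_dd = 43.2
Terminal payoffs (K − S): max(-100.2, 0) = 0, max(34.2, 0) = 34.2, max(91.8, 0) = 91.8
Node u (S = 168): V_u = 1/1.09·[0.6125·0.0000 + 0.3875·34.2000] = 12.1583
Node d (S = 72): V_d = 1/1.09·[0.6125·34.2000 + 0.3875·91.8000] = 51.8532
Node 0 (S = 120): V_0 = 1/1.09·[0.6125·12.1583 + 0.3875·51.8532] = 25.2661

25.27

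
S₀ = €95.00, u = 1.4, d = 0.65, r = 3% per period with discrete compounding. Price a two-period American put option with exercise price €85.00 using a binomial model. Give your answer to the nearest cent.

Risk-neutral probability p = (1 + 0.03 − 0.65)/(1.4 − 0.65) = 0.3800/0.7500 = 0.5067
Terminal stock prices: S_uu = 186.2, S_ud = 86.45, S_dd = 40.14
Terminal payoffs (K − S): max(-101.2, 0) = 0, max(-1.45, 0) = 0, max(44.86, 0) = 44.86
Node u (S = 133): continuation = 1/1.03·[0.5067·0.0000 + 0.4933·0.0000] = 0.0000; exercise value = 0.0000 ≤ continuation, so V_u = 0.0000
Node d (S = 61.75): continuation = 1/1.03·[0.5067·0.0000 + 0.4933·44.8625] = 21.4875; exercise value = 23.2500 > continuation, so V_d = 23.2500 (exercise)
Node 0 (S = 95): continuation = 1/1.03·[0.5067·0.0000 + 0.4933·23.2500] = 11.1359; exercise value = 0.0000 ≤ continuation, so V_0 = 11.1359

€11.14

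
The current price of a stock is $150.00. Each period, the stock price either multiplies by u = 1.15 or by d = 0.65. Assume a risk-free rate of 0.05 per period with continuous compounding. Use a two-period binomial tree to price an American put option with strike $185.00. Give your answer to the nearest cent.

Risk-neutral probability p = (e^0.05 − 0.65)/(1.15 − 0.65) = 0.4013/0.5000 = 0.8025
Terminal stock prices: S_uu = 198.4, S_ud = 112.1, S_dd = 63.38
Terminal payoffs (K − S): max(-13.37, 0) = 0, max(72.88, 0) = 72.88, max(121.6, 0) = 121.6
Node u (S = 172.5): continuation = e^(−0.05)·[0.8025·0.0000 + 0.1975·72.8750] = 13.6879; exercise value = 12.5000 ≤ continuation, so V_u = 13.6879
Node d (S = 97.5): continuation = e^(−0.05)·[0.8025·72.8750 + 0.1975·121.6250] = 78.4774; exercise value = 87.5000 > continuation, so V_d = 87.5000 (exercise)
Node 0 (S = 150): continuation = e^(−0.05)·[0.8025·13.6879 + 0.1975·87.5000] = 26.8843; exercise value = 35.0000 > continuation, so V_0 = 35.0000 (exercise)

$35.00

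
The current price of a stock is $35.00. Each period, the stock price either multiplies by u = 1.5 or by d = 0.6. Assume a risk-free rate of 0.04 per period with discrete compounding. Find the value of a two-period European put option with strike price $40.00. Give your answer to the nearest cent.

$10.55

Risk-neutral probability p = (1 + 0.04 − 0.6)/(1.5 − 0.6) = 0.4400/0.9000 = 0.4889
Terminal stock prices: S_uu = 78.75, S_ud = 31.5, S_dd = 12.6
Terminal payoffs (K − S): max(-38.75, 0) = 0, max(8.5, 0) = 8.5, max(27.4, 0) = 27.4
Node u (S = 52.5): V_u = 1/1.04·[0.4889·0.0000 + 0.5111·8.5000] = 4.1774
Node d (S = 21): V_d = 1/1.04·[0.4889·8.5000 + 0.5111·27.4000] = 17.4615
Node 0 (S = 35): V_0 = 1/1.04·[0.4889·4.1774 + 0.5111·17.4615] = 10.5452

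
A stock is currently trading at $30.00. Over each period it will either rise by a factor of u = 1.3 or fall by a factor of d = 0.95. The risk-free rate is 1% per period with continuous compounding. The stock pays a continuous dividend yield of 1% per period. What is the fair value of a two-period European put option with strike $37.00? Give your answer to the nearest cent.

$7.15

Per-period risk-free factor R = e^0.01 = 1.0101; dividend-adjusted growth = e^(0.01−0.01) = 1.0000.
Risk-neutral probability p = (1.0000 − 0.95)/(1.3 − 0.95) = 0.0500/0.3500 = 0.1429
Terminal stock prices: S_uu = 50.7, S_ud = 37.05, S_dd = 27.07
Terminal payoffs (K − S): max(-13.7, 0) = 0, max(-0.05, 0) = 0, max(9.925, 0) = 9.925
Node u (S = 39): V_u = e^(−0.01)·[0.1429·0.0000 + 0.8571·0.0000] = 0.0000
Node d (S = 28.5): V_d = e^(−0.01)·[0.1429·0.0000 + 0.8571·9.9250] = 8.4225
Node 0 (S = 30): V_0 = e^(−0.01)·[0.1429·0.0000 + 0.8571·8.4225] = 7.1474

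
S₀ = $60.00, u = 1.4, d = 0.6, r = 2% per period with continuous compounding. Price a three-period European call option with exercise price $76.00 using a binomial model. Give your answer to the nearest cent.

Risk-neutral probability p = (e^0.02 − 0.6)/(1.4 − 0.6) = 0.4202/0.8000 = 0.5253
Terminal stock prices: S_uuu = 164.6, S_uud = 70.56, S_udd = 30.24, S_ddd = 12.96
Terminal payoffs (S − K): max(88.64, 0) = 88.64, max(-5.44, 0) = 0, max(-45.76, 0) = 0, max(-63.04, 0) = 0
Node uu (S = 117.6): V_uu = e^(−0.02)·[0.5253·88.6400 + 0.4747·0.0000] = 45.6364
Node ud (S = 50.4): V_ud = e^(−0.02)·[0.5253·0.0000 + 0.4747·0.0000] = 0.0000
Node dd (S = 21.6): V_dd = e^(−0.02)·[0.5253·0.0000 + 0.4747·0.0000] = 0.0000
Node u (S = 84): V_u = e^(−0.02)·[0.5253·45.6364 + 0.4747·0.0000] = 23.4959
Node d (S = 36): V_d = e^(−0.02)·[0.5253·0.0000 + 0.4747·0.0000] = 0.0000
Node 0 (S = 60): V_0 = e^(−0.02)·[0.5253·23.4959 + 0.4747·0.0000] = 12.0969

$12.10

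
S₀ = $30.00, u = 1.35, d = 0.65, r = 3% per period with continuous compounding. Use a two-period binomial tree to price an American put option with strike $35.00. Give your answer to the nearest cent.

Risk-neutral probability p = (e^0.03 − 0.65)/(1.35 − 0.65) = 0.3805/0.7000 = 0.5435
Terminal stock prices: S_uu = 54.68, S_ud = 26.32, S_dd = 12.68
Terminal payoffs (K − S): max(-19.68, 0) = 0, max(8.675, 0) = 8.675, max(22.32, 0) = 22.32
Node u (S = 40.5): continuation = e^(−0.03)·[0.5435·0.0000 + 0.4565·8.6750] = 3.8430; exercise value = 0.0000 ≤ continuation, so V_u = 3.8430
Node d (S = 19.5): continuation = e^(−0.03)·[0.5435·8.6750 + 0.4565·22.3250] = 14.4656; exercise value = 15.5000 > continuation, so V_d = 15.5000 (exercise)
Node 0 (S = 30): continuation = e^(−0.03)·[0.5435·3.8430 + 0.4565·15.5000] = 8.8935; exercise value = 5.0000 ≤ continuation, so V_0 = 8.8935

$8.89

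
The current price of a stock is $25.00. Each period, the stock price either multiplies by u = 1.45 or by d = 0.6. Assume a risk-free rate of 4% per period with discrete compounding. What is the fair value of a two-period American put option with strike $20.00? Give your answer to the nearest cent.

$2.37

Risk-neutral probability p = (1 + 0.04 − 0.6)/(1.45 − 0.6) = 0.4400/0.8500 = 0.5176
Terminal stock prices: S_uu = 52.56, S_ud = 21.75, S_dd = 9
Terminal payoffs (K − S): max(-32.56, 0) = 0, max(-1.75, 0) = 0, max(11, 0) = 11
Node u (S = 36.25): continuation = 1/1.04·[0.5176·0.0000 + 0.4824·0.0000] = 0.0000; exercise value = 0.0000 ≤ continuation, so V_u = 0.0000
Node d (S = 15): continuation = 1/1.04·[0.5176·0.0000 + 0.4824·11.0000] = 5.1018; exercise value = 5.0000 ≤ continuation, so V_d = 5.1018
Node 0 (S = 25): continuation = 1/1.04·[0.5176·0.0000 + 0.4824·5.1018] = 2.3662; exercise value = 0.0000 ≤ continuation, so V_0 = 2.3662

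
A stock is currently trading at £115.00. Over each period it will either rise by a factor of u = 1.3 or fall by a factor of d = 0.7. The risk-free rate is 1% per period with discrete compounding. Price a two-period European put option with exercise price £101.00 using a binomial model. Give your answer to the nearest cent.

£10.23

Risk-neutral probability p = (1 + 0.01 − 0.7)/(1.3 − 0.7) = 0.3100/0.6000 = 0.5167
Terminal stock prices: S_uu = 194.4, S_ud = 104.6, S_dd = 56.35
Terminal payoffs (K − S): max(-93.35, 0) = 0, max(-3.65, 0) = 0, max(44.65, 0) = 44.65
Node u (S = 149.5): V_u = 1/1.01·[0.5167·0.0000 + 0.4833·0.0000] = 0.0000
Node d (S = 80.5): V_d = 1/1.01·[0.5167·0.0000 + 0.4833·44.6500] = 21.3672
Node 0 (S = 115): V_0 = 1/1.01·[0.5167·0.0000 + 0.4833·21.3672] = 10.2252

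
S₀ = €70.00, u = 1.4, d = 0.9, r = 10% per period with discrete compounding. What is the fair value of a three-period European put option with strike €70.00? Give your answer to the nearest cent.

Risk-neutral probability p = (1 + 0.1 − 0.9)/(1.4 − 0.9) = 0.2000/0.5000 = 0.4000
Terminal stock prices: S_uuu = 192.1, S_uud = 123.5, S_udd = 79.38, S_ddd = 51.03
Terminal payoffs (K − S): max(-122.1, 0) = 0, max(-53.48, 0) = 0, max(-9.38, 0) = 0, max(18.97, 0) = 18.97
Node uu (S = 137.2): V_uu = 1/1.1·[0.4000·0.0000 + 0.6000·0.0000] = 0.0000
Node ud (S = 88.2): V_ud = 1/1.1·[0.4000·0.0000 + 0.6000·0.0000] = 0.0000
Node dd (S = 56.7): V_dd = 1/1.1·[0.4000·0.0000 + 0.6000·18.9700] = 10.3473
Node u (S = 98): V_u = 1/1.1·[0.4000·0.0000 + 0.6000·0.0000] = 0.0000
Node d (S = 63): V_d = 1/1.1·[0.4000·0.0000 + 0.6000·10.3473] = 5.6440
Node 0 (S = 70): V_0 = 1/1.1·[0.4000·0.0000 + 0.6000·5.6440] = 3.0785

€3.08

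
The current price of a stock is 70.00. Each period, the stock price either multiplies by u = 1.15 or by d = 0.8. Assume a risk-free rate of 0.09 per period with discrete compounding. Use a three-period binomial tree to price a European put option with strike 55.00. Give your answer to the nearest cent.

0.27

Risk-neutral probability p = (1 + 0.09 − 0.8)/(1.15 − 0.8) = 0.2900/0.3500 = 0.8286
Terminal stock prices: S_uuu = 106.5, S_uud = 74.06, S_udd = 51.52, S_ddd = 35.84
Terminal payoffs (K − S): max(-51.46, 0) = 0, max(-19.06, 0) = 0, max(3.48, 0) = 3.48, max(19.16, 0) = 19.16
Node uu (S = 92.57): V_uu = 1/1.09·[0.8286·0.0000 + 0.1714·0.0000] = 0.0000
Node ud (S = 64.4): V_ud = 1/1.09·[0.8286·0.0000 + 0.1714·3.4800] = 0.5473
Node dd (S = 44.8): V_dd = 1/1.09·[0.8286·3.4800 + 0.1714·19.1600] = 5.6587
Node u (S = 80.5): V_u = 1/1.09·[0.8286·0.0000 + 0.1714·0.5473] = 0.0861
Node d (S = 56): V_d = 1/1.09·[0.8286·0.5473 + 0.1714·5.6587] = 1.3060
Node 0 (S = 70): V_0 = 1/1.09·[0.8286·0.0861 + 0.1714·1.3060] = 0.2708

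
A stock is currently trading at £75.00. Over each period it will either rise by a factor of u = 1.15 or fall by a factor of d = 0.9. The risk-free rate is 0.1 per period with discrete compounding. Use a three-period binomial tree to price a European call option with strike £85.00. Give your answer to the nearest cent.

£12.41

Risk-neutral probability p = (1 + 0.1 − 0.9)/(1.15 − 0.9) = 0.2000/0.2500 = 0.8000
Terminal stock prices: S_uuu = 114.1, S_uud = 89.27, S_udd = 69.86, S_ddd = 54.68
Terminal payoffs (S − K): max(29.07, 0) = 29.07, max(4.269, 0) = 4.269, max(-15.14, 0) = 0, max(-30.32, 0) = 0
Node uu (S = 99.19): V_uu = 1/1.1·[0.8000·29.0656 + 0.2000·4.2687] = 21.9148
Node ud (S = 77.62): V_ud = 1/1.1·[0.8000·4.2687 + 0.2000·0.0000] = 3.1045
Node dd (S = 60.75): V_dd = 1/1.1·[0.8000·0.0000 + 0.2000·0.0000] = 0.0000
Node u (S = 86.25): V_u = 1/1.1·[0.8000·21.9148 + 0.2000·3.1045] = 16.5025
Node d (S = 67.5): V_d = 1/1.1·[0.8000·3.1045 + 0.2000·0.0000] = 2.2579
Node 0 (S = 75): V_0 = 1/1.1·[0.8000·16.5025 + 0.2000·2.2579] = 12.4123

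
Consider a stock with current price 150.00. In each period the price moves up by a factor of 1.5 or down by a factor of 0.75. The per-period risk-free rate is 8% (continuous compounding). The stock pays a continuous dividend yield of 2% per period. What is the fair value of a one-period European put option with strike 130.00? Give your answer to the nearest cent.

9.44

Per-period risk-free factor R = e^0.08 = 1.0833; dividend-adjusted growth = e^(0.08−0.02) = 1.0618.
Risk-neutral probability p = (1.0618 − 0.75)/(1.5 − 0.75) = 0.3118/0.7500 = 0.4158
Terminal stock prices: S_u = 225, S_d = 112.5
Terminal payoffs (K − S): max(-95, 0) = 0, max(17.5, 0) = 17.5
Node 0 (S = 150): V_0 = e^(−0.08)·[0.4158·0.0000 + 0.5842·17.5000] = 9.4378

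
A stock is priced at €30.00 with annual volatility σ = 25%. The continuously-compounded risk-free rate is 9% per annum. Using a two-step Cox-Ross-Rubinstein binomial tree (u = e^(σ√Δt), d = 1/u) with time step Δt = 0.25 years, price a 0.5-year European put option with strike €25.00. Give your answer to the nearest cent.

€0.30

CRR parameters: u = e^(σ√Δt) = e^(0.25·√0.25) = 1.1331, d = 1/u = 0.8825
Per-period rate: rΔt = 0.09·0.25 = 0.0225, so R = e^0.0225 = 1.0228
Risk-neutral probability p = (e^0.0225 − 0.8825)/(1.1331 − 0.8825) = 0.1403/0.2507 = 0.5596
Terminal stock prices: S_uu = 38.52, S_ud = 30, S_dd = 23.36
Terminal payoffs (K − S): max(-13.52, 0) = 0, max(-5, 0) = 0, max(1.636, 0) = 1.636
Node u (S = 33.99): V_u = e^(−0.0225)·[0.5596·0.0000 + 0.4404·0.0000] = 0.0000
Node d (S = 26.47): V_d = e^(−0.0225)·[0.5596·0.0000 + 0.4404·1.6360] = 0.7045
Node 0 (S = 30): V_0 = e^(−0.0225)·[0.5596·0.0000 + 0.4404·0.7045] = 0.3034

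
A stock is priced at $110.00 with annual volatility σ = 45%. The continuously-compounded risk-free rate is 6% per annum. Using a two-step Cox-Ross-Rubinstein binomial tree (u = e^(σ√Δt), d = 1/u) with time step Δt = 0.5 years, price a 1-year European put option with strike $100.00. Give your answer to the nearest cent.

CRR parameters: u = e^(σ√Δt) = e^(0.45·√0.5) = 1.3746, d = 1/u = 0.7275
Per-period rate: rΔt = 0.06·0.5 = 0.03, so R = e^0.03 = 1.0305
Risk-neutral probability p = (e^0.03 − 0.7275)/(1.3746 − 0.7275) = 0.3030/0.6472 = 0.4682
Terminal stock prices: S_uu = 207.9, S_ud = 110, S_dd = 58.21
Terminal payoffs (K − S): max(-107.9, 0) = 0, max(-10, 0) = 0, max(41.79, 0) = 41.79
Node u (S = 151.2): V_u = e^(−0.03)·[0.4682·0.0000 + 0.5318·0.0000] = 0.0000
Node d (S = 80.02): V_d = e^(−0.03)·[0.4682·0.0000 + 0.5318·41.7884] = 21.5674
Node 0 (S = 110): V_0 = e^(−0.03)·[0.4682·0.0000 + 0.5318·21.5674] = 11.1312

$11.13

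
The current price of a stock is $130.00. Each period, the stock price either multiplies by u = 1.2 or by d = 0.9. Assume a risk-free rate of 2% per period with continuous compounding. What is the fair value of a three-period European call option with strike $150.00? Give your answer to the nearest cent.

Risk-neutral probability p = (e^0.02 − 0.9)/(1.2 − 0.9) = 0.1202/0.3000 = 0.4007
Terminal stock prices: S_uuu = 224.6, S_uud = 168.5, S_udd = 126.4, S_ddd = 94.77
Terminal payoffs (S − K): max(74.64, 0) = 74.64, max(18.48, 0) = 18.48, max(-23.64, 0) = 0, max(-55.23, 0) = 0
Node uu (S = 187.2): V_uu = e^(−0.02)·[0.4007·74.6400 + 0.5993·18.4800] = 40.1702
Node ud (S = 140.4): V_ud = e^(−0.02)·[0.4007·18.4800 + 0.5993·0.0000] = 7.2578
Node dd (S = 105.3): V_dd = e^(−0.02)·[0.4007·0.0000 + 0.5993·0.0000] = 0.0000
Node u (S = 156): V_u = e^(−0.02)·[0.4007·40.1702 + 0.5993·7.2578] = 20.0400
Node d (S = 117): V_d = e^(−0.02)·[0.4007·7.2578 + 0.5993·0.0000] = 2.8504
Node 0 (S = 130): V_0 = e^(−0.02)·[0.4007·20.0400 + 0.5993·2.8504] = 9.5450

$9.54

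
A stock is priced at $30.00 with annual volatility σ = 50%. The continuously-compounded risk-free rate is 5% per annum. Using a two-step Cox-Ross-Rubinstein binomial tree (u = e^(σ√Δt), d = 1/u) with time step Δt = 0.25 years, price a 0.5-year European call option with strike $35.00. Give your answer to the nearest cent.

$3.02

CRR parameters: u = e^(σ√Δt) = e^(0.5·√0.25) = 1.2840, d = 1/u = 0.7788
Per-period rate: rΔt = 0.05·0.25 = 0.0125, so R = e^0.0125 = 1.0126
Risk-neutral probability p = (e^0.0125 − 0.7788)/(1.2840 − 0.7788) = 0.2338/0.5052 = 0.4627
Terminal stock prices: S_uu = 49.46, S_ud = 30, S_dd = 18.2
Terminal payoffs (S − K): max(14.46, 0) = 14.46, max(-5, 0) = 0, max(-16.8, 0) = 0
Node u (S = 38.52): V_u = e^(−0.0125)·[0.4627·14.4616 + 0.5373·0.0000] = 6.6086
Node d (S = 23.36): V_d = e^(−0.0125)·[0.4627·0.0000 + 0.5373·0.0000] = 0.0000
Node 0 (S = 30): V_0 = e^(−0.0125)·[0.4627·6.6086 + 0.5373·0.0000] = 3.0199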